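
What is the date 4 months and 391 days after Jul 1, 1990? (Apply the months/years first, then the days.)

Advancing 4 months and 391 days from July 1, 1990: first the month/year part, then the days.
month 7 + 4 = 11 → November 1990.
Day 1 is valid in November, giving November 1, 1990.
Now add 391 days from November 1, 1990.
November has 30 days, so 30 − 1 = 29 days remain after November 1, 1990; 391 − 29 = 362 left.
December 1990 has 31 days: 362 − 31 = 331 left.
January 1991 has 31 days: 331 − 31 = 300 left.
February 1991 has 28 days (1991 is not a leap year): 300 − 28 = 272 left.
March 1991 has 31 days: 272 − 31 = 241 left.
April 1991 has 30 days: 241 − 30 = 211 left.
May 1991 has 31 days: 211 − 31 = 180 left.
June 1991 has 30 days: 180 − 30 = 150 left.
July 1991 has 31 days: 150 − 31 = 119 left.
August 1991 has 31 days: 119 − 31 = 88 left.
September 1991 has 30 days: 88 − 30 = 58 left.
October 1991 has 31 days: 58 − 31 = 27 left.
27 days into November 1991 → November 27, 1991.

November 27, 1991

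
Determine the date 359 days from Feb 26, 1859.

February 20, 1860

Counting forward 359 days from February 26, 1859.
February has 28 days, so 28 − 26 = 2 days remain after February 26, 1859; 359 − 2 = 357 left.
March 1859 has 31 days: 357 − 31 = 326 left.
April 1859 has 30 days: 326 − 30 = 296 left.
May 1859 has 31 days: 296 − 31 = 265 left.
June 1859 has 30 days: 265 − 30 = 235 left.
July 1859 has 31 days: 235 − 31 = 204 left.
August 1859 has 31 days: 204 − 31 = 173 left.
September 1859 has 30 days: 173 − 30 = 143 left.
October 1859 has 31 days: 143 − 31 = 112 left.
November 1859 has 30 days: 112 − 30 = 82 left.
December 1859 has 31 days: 82 − 31 = 51 left.
January 1860 has 31 days: 51 − 31 = 20 left.
20 days into February 1860 → February 20, 1860.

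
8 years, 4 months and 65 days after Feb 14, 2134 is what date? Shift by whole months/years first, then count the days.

August 18, 2142

Adding 8 years, 4 months and 65 days from February 14, 2134: first the month/year part, then the days.
+8 years → 2142; month 2 + 4 = 6 → June 2142.
Day 14 is valid in June, giving June 14, 2142.
Now add 65 days from June 14, 2142.
June has 30 days, so 30 − 14 = 16 days remain after June 14, 2142; 65 − 16 = 49 left.
July 2142 has 31 days: 49 − 31 = 18 left.
18 days into August 2142 → August 18, 2142.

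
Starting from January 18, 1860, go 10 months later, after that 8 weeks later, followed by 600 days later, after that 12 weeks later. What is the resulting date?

November 28, 1862

Adding 10 months from January 18, 1860:
month 1 + 10 = 11 → November 1860.
Day 18 is valid in November, giving November 18, 1860.
Advancing 8 weeks (= 56 days) from November 18, 1860:
November has 30 days, so 30 − 18 = 12 days remain after November 18, 1860; 56 − 12 = 44 left.
December 1860 has 31 days: 44 − 31 = 13 left.
13 days into January 1861 → January 13, 1861.
Adding 600 days from January 13, 1861:
January has 31 days, so 31 − 13 = 18 days remain after January 13, 1861; 600 − 18 = 582 left.
February 1861 has 28 days (1861 is not a leap year): 582 − 28 = 554 left.
March 1861 has 31 days: 554 − 31 = 523 left.
April 1861 has 30 days: 523 − 30 = 493 left.
May 1861 has 31 days: 493 − 31 = 462 left.
June 1861 has 30 days: 462 − 30 = 432 left.
July 1861 has 31 days: 432 − 31 = 401 left.
August 1861 has 31 days: 401 − 31 = 370 left.
September 1861 has 30 days: 370 − 30 = 340 left.
October 1861 has 31 days: 340 − 31 = 309 left.
November 1861 has 30 days: 309 − 30 = 279 left.
December 1861 has 31 days: 279 − 31 = 248 left.
January 1862 has 31 days: 248 − 31 = 217 left.
February 1862 has 28 days (1862 is not a leap year): 217 − 28 = 189 left.
March 1862 has 31 days: 189 − 31 = 158 left.
April 1862 has 30 days: 158 − 30 = 128 left.
May 1862 has 31 days: 128 − 31 = 97 left.
June 1862 has 30 days: 97 − 30 = 67 left.
July 1862 has 31 days: 67 − 31 = 36 left.
August 1862 has 31 days: 36 − 31 = 5 left.
5 days into September 1862 → September 5, 1862.
Counting forward 12 weeks (= 84 days) from September 5, 1862:
September has 30 days, so 30 − 5 = 25 days remain after September 5, 1862; 84 − 25 = 59 left.
October 1862 has 31 days: 59 − 31 = 28 left.
28 days into November 1862 → November 28, 1862.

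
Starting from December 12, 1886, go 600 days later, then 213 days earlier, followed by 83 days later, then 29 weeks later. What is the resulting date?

Adding 600 days from December 12, 1886:
December has 31 days, so 31 − 12 = 19 days remain after December 12, 1886; 600 − 19 = 581 left.
January 1887 has 31 days: 581 − 31 = 550 left.
February 1887 has 28 days (1887 is not a leap year): 550 − 28 = 522 left.
March 1887 has 31 days: 522 − 31 = 491 left.
April 1887 has 30 days: 491 − 30 = 461 left.
May 1887 has 31 days: 461 − 31 = 430 left.
June 1887 has 30 days: 430 − 30 = 400 left.
July 1887 has 31 days: 400 − 31 = 369 left.
August 1887 has 31 days: 369 − 31 = 338 left.
September 1887 has 30 days: 338 − 30 = 308 left.
October 1887 has 31 days: 308 − 31 = 277 left.
November 1887 has 30 days: 277 − 30 = 247 left.
December 1887 has 31 days: 247 − 31 = 216 left.
January 1888 has 31 days: 216 − 31 = 185 left.
February 1888 has 29 days (1888 is a leap year): 185 − 29 = 156 left.
March 1888 has 31 days: 156 − 31 = 125 left.
April 1888 has 30 days: 125 − 30 = 95 left.
May 1888 has 31 days: 95 − 31 = 64 left.
June 1888 has 30 days: 64 − 30 = 34 left.
July 1888 has 31 days: 34 − 31 = 3 left.
3 days into August 1888 → August 3, 1888.
Subtracting 213 days from August 3, 1888:
Going back 3 days from August 3, 1888 reaches the end of the previous month; 213 − 3 = 210 left.
July 1888 has 31 days: 210 − 31 = 179 left.
June 1888 has 30 days: 179 − 30 = 149 left.
May 1888 has 31 days: 149 − 31 = 118 left.
April 1888 has 30 days: 118 − 30 = 88 left.
March 1888 has 31 days: 88 − 31 = 57 left.
February 1888 has 29 days (1888 is a leap year): 57 − 29 = 28 left.
January 1888 has 31 days; 31 − 28 = 3 → January 3, 1888.
Adding 83 days from January 3, 1888:
January has 31 days, so 31 − 3 = 28 days remain after January 3, 1888; 83 − 28 = 55 left.
February 1888 has 29 days (1888 is a leap year): 55 − 29 = 26 left.
26 days into March 1888 → March 26, 1888.
Adding 29 weeks (= 203 days) from March 26, 1888:
March has 31 days, so 31 − 26 = 5 days remain after March 26, 1888; 203 − 5 = 198 left.
April 1888 has 30 days: 198 − 30 = 168 left.
May 1888 has 31 days: 168 − 31 = 137 left.
June 1888 has 30 days: 137 − 30 = 107 left.
July 1888 has 31 days: 107 − 31 = 76 left.
August 1888 has 31 days: 76 − 31 = 45 left.
September 1888 has 30 days: 45 − 30 = 15 left.
15 days into October 1888 → October 15, 1888.

October 15, 1888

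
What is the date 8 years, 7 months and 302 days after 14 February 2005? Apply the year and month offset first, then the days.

July 13, 2014

Adding 8 years, 7 months and 302 days from February 14, 2005: first the month/year part, then the days.
+8 years → 2013; month 2 + 7 = 9 → September 2013.
Day 14 is valid in September, giving September 14, 2013.
Now add 302 days from September 14, 2013.
September has 30 days, so 30 − 14 = 16 days remain after September 14, 2013; 302 − 16 = 286 left.
October 2013 has 31 days: 286 − 31 = 255 left.
November 2013 has 30 days: 255 − 30 = 225 left.
December 2013 has 31 days: 225 − 31 = 194 left.
January 2014 has 31 days: 194 − 31 = 163 left.
February 2014 has 28 days (2014 is not a leap year): 163 − 28 = 135 left.
March 2014 has 31 days: 135 − 31 = 104 left.
April 2014 has 30 days: 104 − 30 = 74 left.
May 2014 has 31 days: 74 − 31 = 43 left.
June 2014 has 30 days: 43 − 30 = 13 left.
13 days into July 2014 → July 13, 2014.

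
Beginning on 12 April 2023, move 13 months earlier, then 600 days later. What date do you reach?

November 2, 2023

Counting back 13 months from April 12, 2023:
month 4 − 13 = -9, which is month 3 of year 2022 → March 2022.
Day 12 is valid in March, giving March 12, 2022.
Advancing 600 days from March 12, 2022:
March has 31 days, so 31 − 12 = 19 days remain after March 12, 2022; 600 − 19 = 581 left.
April 2022 has 30 days: 581 − 30 = 551 left.
May 2022 has 31 days: 551 − 31 = 520 left.
June 2022 has 30 days: 520 − 30 = 490 left.
July 2022 has 31 days: 490 − 31 = 459 left.
August 2022 has 31 days: 459 − 31 = 428 left.
September 2022 has 30 days: 428 − 30 = 398 left.
October 2022 has 31 days: 398 − 31 = 367 left.
November 2022 has 30 days: 367 − 30 = 337 left.
December 2022 has 31 days: 337 − 31 = 306 left.
January 2023 has 31 days: 306 − 31 = 275 left.
February 2023 has 28 days (2023 is not a leap year): 275 − 28 = 247 left.
March 2023 has 31 days: 247 − 31 = 216 left.
April 2023 has 30 days: 216 − 30 = 186 left.
May 2023 has 31 days: 186 − 31 = 155 left.
June 2023 has 30 days: 155 − 30 = 125 left.
July 2023 has 31 days: 125 − 31 = 94 left.
August 2023 has 31 days: 94 − 31 = 63 left.
September 2023 has 30 days: 63 − 30 = 33 left.
October 2023 has 31 days: 33 − 31 = 2 left.
2 days into November 2023 → November 2, 2023.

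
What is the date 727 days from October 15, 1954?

Counting forward 727 days from October 15, 1954.
October has 31 days, so 31 − 15 = 16 days remain after October 15, 1954; 727 − 16 = 711 left.
November 1954 has 30 days: 711 − 30 = 681 left.
December 1954 has 31 days: 681 − 31 = 650 left.
January 1955 has 31 days: 650 − 31 = 619 left.
February 1955 has 28 days (1955 is not a leap year): 619 − 28 = 591 left.
March 1955 has 31 days: 591 − 31 = 560 left.
April 1955 has 30 days: 560 − 30 = 530 left.
May 1955 has 31 days: 530 − 31 = 499 left.
June 1955 has 30 days: 499 − 30 = 469 left.
July 1955 has 31 days: 469 − 31 = 438 left.
August 1955 has 31 days: 438 − 31 = 407 left.
September 1955 has 30 days: 407 − 30 = 377 left.
October 1955 has 31 days: 377 − 31 = 346 left.
November 1955 has 30 days: 346 − 30 = 316 left.
December 1955 has 31 days: 316 − 31 = 285 left.
January 1956 has 31 days: 285 − 31 = 254 left.
February 1956 has 29 days (1956 is a leap year): 254 − 29 = 225 left.
March 1956 has 31 days: 225 − 31 = 194 left.
April 1956 has 30 days: 194 − 30 = 164 left.
May 1956 has 31 days: 164 − 31 = 133 left.
June 1956 has 30 days: 133 − 30 = 103 left.
July 1956 has 31 days: 103 − 31 = 72 left.
August 1956 has 31 days: 72 − 31 = 41 left.
September 1956 has 30 days: 41 − 30 = 11 left.
11 days into October 1956 → October 11, 1956.

October 11, 1956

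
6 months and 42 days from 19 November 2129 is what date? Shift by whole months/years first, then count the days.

June 30, 2130

Counting forward 6 months and 42 days from November 19, 2129: first the month/year part, then the days.
month 11 + 6 = 17, which is month 5 of year 2130 → May 2130.
Day 19 is valid in May, giving May 19, 2130.
Now add 42 days from May 19, 2130.
May has 31 days, so 31 − 19 = 12 days remain after May 19, 2130; 42 − 12 = 30 left.
30 days into June 2130 → June 30, 2130.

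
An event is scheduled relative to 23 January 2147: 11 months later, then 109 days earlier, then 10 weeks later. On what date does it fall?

Adding 11 months from January 23, 2147:
month 1 + 11 = 12 → December 2147.
Day 23 is valid in December, giving December 23, 2147.
Counting back 109 days from December 23, 2147:
Going back 23 days from December 23, 2147 reaches the end of the previous month; 109 − 23 = 86 left.
November 2147 has 30 days: 86 − 30 = 56 left.
October 2147 has 31 days: 56 − 31 = 25 left.
September 2147 has 30 days; 30 − 25 = 5 → September 5, 2147.
Adding 10 weeks (= 70 days) from September 5, 2147:
September has 30 days, so 30 − 5 = 25 days remain after September 5, 2147; 70 − 25 = 45 left.
October 2147 has 31 days: 45 − 31 = 14 left.
14 days into November 2147 → November 14, 2147.

November 14, 2147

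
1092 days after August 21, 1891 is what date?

August 17, 1894

Advancing 1092 days from August 21, 1891.
August has 31 days, so 31 − 21 = 10 days remain after August 21, 1891; 1092 − 10 = 1082 left.
September 1891 has 30 days: 1082 − 30 = 1052 left.
October 1891 has 31 days: 1052 − 31 = 1021 left.
November 1891 has 30 days: 1021 − 30 = 991 left.
December 1891 has 31 days: 991 − 31 = 960 left.
January 1892 has 31 days: 960 − 31 = 929 left.
February 1892 has 29 days (1892 is a leap year): 929 − 29 = 900 left.
March 1892 has 31 days: 900 − 31 = 869 left.
April 1892 has 30 days: 869 − 30 = 839 left.
May 1892 has 31 days: 839 − 31 = 808 left.
June 1892 has 30 days: 808 − 30 = 778 left.
July 1892 has 31 days: 778 − 31 = 747 left.
August 1892 has 31 days: 747 − 31 = 716 left.
September 1892 has 30 days: 716 − 30 = 686 left.
October 1892 has 31 days: 686 − 31 = 655 left.
November 1892 has 30 days: 655 − 30 = 625 left.
December 1892 has 31 days: 625 − 31 = 594 left.
January 1893 has 31 days: 594 − 31 = 563 left.
February 1893 has 28 days (1893 is not a leap year): 563 − 28 = 535 left.
March 1893 has 31 days: 535 − 31 = 504 left.
April 1893 has 30 days: 504 − 30 = 474 left.
May 1893 has 31 days: 474 − 31 = 443 left.
June 1893 has 30 days: 443 − 30 = 413 left.
July 1893 has 31 days: 413 − 31 = 382 left.
August 1893 has 31 days: 382 − 31 = 351 left.
September 1893 has 30 days: 351 − 30 = 321 left.
October 1893 has 31 days: 321 − 31 = 290 left.
November 1893 has 30 days: 290 − 30 = 260 left.
December 1893 has 31 days: 260 − 31 = 229 left.
January 1894 has 31 days: 229 − 31 = 198 left.
February 1894 has 28 days (1894 is not a leap year): 198 − 28 = 170 left.
March 1894 has 31 days: 170 − 31 = 139 left.
April 1894 has 30 days: 139 − 30 = 109 left.
May 1894 has 31 days: 109 − 31 = 78 left.
June 1894 has 30 days: 78 − 30 = 48 left.
July 1894 has 31 days: 48 − 31 = 17 left.
17 days into August 1894 → August 17, 1894.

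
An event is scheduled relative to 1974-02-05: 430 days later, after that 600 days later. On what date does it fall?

December 1, 1976

Counting forward 430 days from February 5, 1974:
February has 28 days, so 28 − 5 = 23 days remain after February 5, 1974; 430 − 23 = 407 left.
March 1974 has 31 days: 407 − 31 = 376 left.
April 1974 has 30 days: 376 − 30 = 346 left.
May 1974 has 31 days: 346 − 31 = 315 left.
June 1974 has 30 days: 315 − 30 = 285 left.
July 1974 has 31 days: 285 − 31 = 254 left.
August 1974 has 31 days: 254 − 31 = 223 left.
September 1974 has 30 days: 223 − 30 = 193 left.
October 1974 has 31 days: 193 − 31 = 162 left.
November 1974 has 30 days: 162 − 30 = 132 left.
December 1974 has 31 days: 132 − 31 = 101 left.
January 1975 has 31 days: 101 − 31 = 70 left.
February 1975 has 28 days (1975 is not a leap year): 70 − 28 = 42 left.
March 1975 has 31 days: 42 − 31 = 11 left.
11 days into April 1975 → April 11, 1975.
Advancing 600 days from April 11, 1975:
April has 30 days, so 30 − 11 = 19 days remain after April 11, 1975; 600 − 19 = 581 left.
May 1975 has 31 days: 581 − 31 = 550 left.
June 1975 has 30 days: 550 − 30 = 520 left.
July 1975 has 31 days: 520 − 31 = 489 left.
August 1975 has 31 days: 489 − 31 = 458 left.
September 1975 has 30 days: 458 − 30 = 428 left.
October 1975 has 31 days: 428 − 31 = 397 left.
November 1975 has 30 days: 397 − 30 = 367 left.
December 1975 has 31 days: 367 − 31 = 336 left.
January 1976 has 31 days: 336 − 31 = 305 left.
February 1976 has 29 days (1976 is a leap year): 305 − 29 = 276 left.
March 1976 has 31 days: 276 − 31 = 245 left.
April 1976 has 30 days: 245 − 30 = 215 left.
May 1976 has 31 days: 215 − 31 = 184 left.
June 1976 has 30 days: 184 − 30 = 154 left.
July 1976 has 31 days: 154 − 31 = 123 left.
August 1976 has 31 days: 123 − 31 = 92 left.
September 1976 has 30 days: 92 − 30 = 62 left.
October 1976 has 31 days: 62 − 31 = 31 left.
November 1976 has 30 days: 31 − 30 = 1 left.
1 day into December 1976 → December 1, 1976.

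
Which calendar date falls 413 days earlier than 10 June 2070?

April 23, 2069

Going back 413 days from June 10, 2070.
Going back 10 days from June 10, 2070 reaches the end of the previous month; 413 − 10 = 403 left.
May 2070 has 31 days: 403 − 31 = 372 left.
April 2070 has 30 days: 372 − 30 = 342 left.
March 2070 has 31 days: 342 − 31 = 311 left.
February 2070 has 28 days (2070 is not a leap year): 311 − 28 = 283 left.
January 2070 has 31 days: 283 − 31 = 252 left.
December 2069 has 31 days: 252 − 31 = 221 left.
November 2069 has 30 days: 221 − 30 = 191 left.
October 2069 has 31 days: 191 − 31 = 160 left.
September 2069 has 30 days: 160 − 30 = 130 left.
August 2069 has 31 days: 130 − 31 = 99 left.
July 2069 has 31 days: 99 − 31 = 68 left.
June 2069 has 30 days: 68 − 30 = 38 left.
May 2069 has 31 days: 38 − 31 = 7 left.
April 2069 has 30 days; 30 − 7 = 23 → April 23, 2069.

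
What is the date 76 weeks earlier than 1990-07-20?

February 3, 1989

Going back 76 weeks = 532 days from July 20, 1990.
Going back 20 days from July 20, 1990 reaches the end of the previous month; 532 − 20 = 512 left.
June 1990 has 30 days: 512 − 30 = 482 left.
May 1990 has 31 days: 482 − 31 = 451 left.
April 1990 has 30 days: 451 − 30 = 421 left.
March 1990 has 31 days: 421 − 31 = 390 left.
February 1990 has 28 days (1990 is not a leap year): 390 − 28 = 362 left.
January 1990 has 31 days: 362 − 31 = 331 left.
December 1989 has 31 days: 331 − 31 = 300 left.
November 1989 has 30 days: 300 − 30 = 270 left.
October 1989 has 31 days: 270 − 31 = 239 left.
September 1989 has 30 days: 239 − 30 = 209 left.
August 1989 has 31 days: 209 − 31 = 178 left.
July 1989 has 31 days: 178 − 31 = 147 left.
June 1989 has 30 days: 147 − 30 = 117 left.
May 1989 has 31 days: 117 − 31 = 86 left.
April 1989 has 30 days: 86 − 30 = 56 left.
March 1989 has 31 days: 56 − 31 = 25 left.
February 1989 has 28 days; 28 − 25 = 3 → February 3, 1989.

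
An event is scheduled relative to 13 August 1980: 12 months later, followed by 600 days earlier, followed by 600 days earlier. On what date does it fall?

May 1, 1978

Advancing 12 months from August 13, 1980:
month 8 + 12 = 20, which is month 8 of year 1981 → August 1981.
Day 13 is valid in August, giving August 13, 1981.
Going back 600 days from August 13, 1981:
Going back 13 days from August 13, 1981 reaches the end of the previous month; 600 − 13 = 587 left.
July 1981 has 31 days: 587 − 31 = 556 left.
June 1981 has 30 days: 556 − 30 = 526 left.
May 1981 has 31 days: 526 − 31 = 495 left.
April 1981 has 30 days: 495 − 30 = 465 left.
March 1981 has 31 days: 465 − 31 = 434 left.
February 1981 has 28 days (1981 is not a leap year): 434 − 28 = 406 left.
January 1981 has 31 days: 406 − 31 = 375 left.
December 1980 has 31 days: 375 − 31 = 344 left.
November 1980 has 30 days: 344 − 30 = 314 left.
October 1980 has 31 days: 314 − 31 = 283 left.
September 1980 has 30 days: 283 − 30 = 253 left.
August 1980 has 31 days: 253 − 31 = 222 left.
July 1980 has 31 days: 222 − 31 = 191 left.
June 1980 has 30 days: 191 − 30 = 161 left.
May 1980 has 31 days: 161 − 31 = 130 left.
April 1980 has 30 days: 130 − 30 = 100 left.
March 1980 has 31 days: 100 − 31 = 69 left.
February 1980 has 29 days (1980 is a leap year): 69 − 29 = 40 left.
January 1980 has 31 days: 40 − 31 = 9 left.
December 1979 has 31 days; 31 − 9 = 22 → December 22, 1979.
Counting back 600 days from December 22, 1979:
Going back 22 days from December 22, 1979 reaches the end of the previous month; 600 − 22 = 578 left.
November 1979 has 30 days: 578 − 30 = 548 left.
October 1979 has 31 days: 548 − 31 = 517 left.
September 1979 has 30 days: 517 − 30 = 487 left.
August 1979 has 31 days: 487 − 31 = 456 left.
July 1979 has 31 days: 456 − 31 = 425 left.
June 1979 has 30 days: 425 − 30 = 395 left.
May 1979 has 31 days: 395 − 31 = 364 left.
April 1979 has 30 days: 364 − 30 = 334 left.
March 1979 has 31 days: 334 − 31 = 303 left.
February 1979 has 28 days (1979 is not a leap year): 303 − 28 = 275 left.
January 1979 has 31 days: 275 − 31 = 244 left.
December 1978 has 31 days: 244 − 31 = 213 left.
November 1978 has 30 days: 213 − 30 = 183 left.
October 1978 has 31 days: 183 − 31 = 152 left.
September 1978 has 30 days: 152 − 30 = 122 left.
August 1978 has 31 days: 122 − 31 = 91 left.
July 1978 has 31 days: 91 − 31 = 60 left.
June 1978 has 30 days: 60 − 30 = 30 left.
May 1978 has 31 days; 31 − 30 = 1 → May 1, 1978.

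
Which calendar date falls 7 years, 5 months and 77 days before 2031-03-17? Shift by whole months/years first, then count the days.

August 1, 2023

Subtracting 7 years, 5 months and 77 days from March 17, 2031: first the month/year part, then the days.
-7 years → 2024; month 3 − 5 = -2, which is month 10 of year 2023 → October 2023.
Day 17 is valid in October, giving October 17, 2023.
Now subtract 77 days from October 17, 2023.
Going back 17 days from October 17, 2023 reaches the end of the previous month; 77 − 17 = 60 left.
September 2023 has 30 days: 60 − 30 = 30 left.
August 2023 has 31 days; 31 − 30 = 1 → August 1, 2023.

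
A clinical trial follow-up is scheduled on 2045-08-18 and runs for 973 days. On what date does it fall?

April 17, 2048

Adding 973 days from August 18, 2045.
August has 31 days, so 31 − 18 = 13 days remain after August 18, 2045; 973 − 13 = 960 left.
September 2045 has 30 days: 960 − 30 = 930 left.
October 2045 has 31 days: 930 − 31 = 899 left.
November 2045 has 30 days: 899 − 30 = 869 left.
December 2045 has 31 days: 869 − 31 = 838 left.
January 2046 has 31 days: 838 − 31 = 807 left.
February 2046 has 28 days (2046 is not a leap year): 807 − 28 = 779 left.
March 2046 has 31 days: 779 − 31 = 748 left.
April 2046 has 30 days: 748 − 30 = 718 left.
May 2046 has 31 days: 718 − 31 = 687 left.
June 2046 has 30 days: 687 − 30 = 657 left.
July 2046 has 31 days: 657 − 31 = 626 left.
August 2046 has 31 days: 626 − 31 = 595 left.
September 2046 has 30 days: 595 − 30 = 565 left.
October 2046 has 31 days: 565 − 31 = 534 left.
November 2046 has 30 days: 534 − 30 = 504 left.
December 2046 has 31 days: 504 − 31 = 473 left.
January 2047 has 31 days: 473 − 31 = 442 left.
February 2047 has 28 days (2047 is not a leap year): 442 − 28 = 414 left.
March 2047 has 31 days: 414 − 31 = 383 left.
April 2047 has 30 days: 383 − 30 = 353 left.
May 2047 has 31 days: 353 − 31 = 322 left.
June 2047 has 30 days: 322 − 30 = 292 left.
July 2047 has 31 days: 292 − 31 = 261 left.
August 2047 has 31 days: 261 − 31 = 230 left.
September 2047 has 30 days: 230 − 30 = 200 left.
October 2047 has 31 days: 200 − 31 = 169 left.
November 2047 has 30 days: 169 − 30 = 139 left.
December 2047 has 31 days: 139 − 31 = 108 left.
January 2048 has 31 days: 108 − 31 = 77 left.
February 2048 has 29 days (2048 is a leap year): 77 − 29 = 48 left.
March 2048 has 31 days: 48 − 31 = 17 left.
17 days into April 2048 → April 17, 2048.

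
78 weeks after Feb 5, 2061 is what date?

Adding 78 weeks = 546 days from February 5, 2061.
February has 28 days, so 28 − 5 = 23 days remain after February 5, 2061; 546 − 23 = 523 left.
March 2061 has 31 days: 523 − 31 = 492 left.
April 2061 has 30 days: 492 − 30 = 462 left.
May 2061 has 31 days: 462 − 31 = 431 left.
June 2061 has 30 days: 431 − 30 = 401 left.
July 2061 has 31 days: 401 − 31 = 370 left.
August 2061 has 31 days: 370 − 31 = 339 left.
September 2061 has 30 days: 339 − 30 = 309 left.
October 2061 has 31 days: 309 − 31 = 278 left.
November 2061 has 30 days: 278 − 30 = 248 left.
December 2061 has 31 days: 248 − 31 = 217 left.
January 2062 has 31 days: 217 − 31 = 186 left.
February 2062 has 28 days (2062 is not a leap year): 186 − 28 = 158 left.
March 2062 has 31 days: 158 − 31 = 127 left.
April 2062 has 30 days: 127 − 30 = 97 left.
May 2062 has 31 days: 97 − 31 = 66 left.
June 2062 has 30 days: 66 − 30 = 36 left.
July 2062 has 31 days: 36 − 31 = 5 left.
5 days into August 2062 → August 5, 2062.

August 5, 2062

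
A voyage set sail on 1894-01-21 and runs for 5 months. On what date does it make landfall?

June 21, 1894

Adding 5 months from January 21, 1894.
month 1 + 5 = 6 → June 1894.
Day 21 is valid in June, giving June 21, 1894.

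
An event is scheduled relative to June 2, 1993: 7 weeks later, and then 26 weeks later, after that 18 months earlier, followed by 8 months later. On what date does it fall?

Adding 7 weeks (= 49 days) from June 2, 1993:
June has 30 days, so 30 − 2 = 28 days remain after June 2, 1993; 49 − 28 = 21 left.
21 days into July 1993 → July 21, 1993.
Advancing 26 weeks (= 182 days) from July 21, 1993:
July has 31 days, so 31 − 21 = 10 days remain after July 21, 1993; 182 − 10 = 172 left.
August 1993 has 31 days: 172 − 31 = 141 left.
September 1993 has 30 days: 141 − 30 = 111 left.
October 1993 has 31 days: 111 − 31 = 80 left.
November 1993 has 30 days: 80 − 30 = 50 left.
December 1993 has 31 days: 50 − 31 = 19 left.
19 days into January 1994 → January 19, 1994.
Subtracting 18 months from January 19, 1994:
month 1 − 18 = -17, which is month 7 of year 1992 → July 1992.
Day 19 is valid in July, giving July 19, 1992.
Advancing 8 months from July 19, 1992:
month 7 + 8 = 15, which is month 3 of year 1993 → March 1993.
Day 19 is valid in March, giving March 19, 1993.

March 19, 1993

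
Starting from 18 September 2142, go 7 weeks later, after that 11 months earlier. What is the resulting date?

Advancing 7 weeks (= 49 days) from September 18, 2142:
September has 30 days, so 30 − 18 = 12 days remain after September 18, 2142; 49 − 12 = 37 left.
October 2142 has 31 days: 37 − 31 = 6 left.
6 days into November 2142 → November 6, 2142.
Going back 11 months from November 6, 2142:
month 11 − 11 = 0, which is month 12 of year 2141 → December 2141.
Day 6 is valid in December, giving December 6, 2141.

December 6, 2141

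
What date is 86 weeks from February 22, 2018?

Counting forward 86 weeks = 602 days from February 22, 2018.
February has 28 days, so 28 − 22 = 6 days remain after February 22, 2018; 602 − 6 = 596 left.
March 2018 has 31 days: 596 − 31 = 565 left.
April 2018 has 30 days: 565 − 30 = 535 left.
May 2018 has 31 days: 535 − 31 = 504 left.
June 2018 has 30 days: 504 − 30 = 474 left.
July 2018 has 31 days: 474 − 31 = 443 left.
August 2018 has 31 days: 443 − 31 = 412 left.
September 2018 has 30 days: 412 − 30 = 382 left.
October 2018 has 31 days: 382 − 31 = 351 left.
November 2018 has 30 days: 351 − 30 = 321 left.
December 2018 has 31 days: 321 − 31 = 290 left.
January 2019 has 31 days: 290 − 31 = 259 left.
February 2019 has 28 days (2019 is not a leap year): 259 − 28 = 231 left.
March 2019 has 31 days: 231 − 31 = 200 left.
April 2019 has 30 days: 200 − 30 = 170 left.
May 2019 has 31 days: 170 − 31 = 139 left.
June 2019 has 30 days: 139 − 30 = 109 left.
July 2019 has 31 days: 109 − 31 = 78 left.
August 2019 has 31 days: 78 − 31 = 47 left.
September 2019 has 30 days: 47 − 30 = 17 left.
17 days into October 2019 → October 17, 2019.

October 17, 2019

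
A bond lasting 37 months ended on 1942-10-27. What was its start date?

September 27, 1939

Going back 37 months from October 27, 1942.
month 10 − 37 = -27, which is month 9 of year 1939 → September 1939.
Day 27 is valid in September, giving September 27, 1939.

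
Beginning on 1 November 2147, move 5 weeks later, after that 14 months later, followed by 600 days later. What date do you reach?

Adding 5 weeks (= 35 days) from November 1, 2147:
November has 30 days, so 30 − 1 = 29 days remain after November 1, 2147; 35 − 29 = 6 left.
6 days into December 2147 → December 6, 2147.
Counting forward 14 months from December 6, 2147:
month 12 + 14 = 26, which is month 2 of year 2149 → February 2149.
Day 6 is valid in February, giving February 6, 2149.
Counting forward 600 days from February 6, 2149:
February has 28 days, so 28 − 6 = 22 days remain after February 6, 2149; 600 − 22 = 578 left.
March 2149 has 31 days: 578 − 31 = 547 left.
April 2149 has 30 days: 547 − 30 = 517 left.
May 2149 has 31 days: 517 − 31 = 486 left.
June 2149 has 30 days: 486 − 30 = 456 left.
July 2149 has 31 days: 456 − 31 = 425 left.
August 2149 has 31 days: 425 − 31 = 394 left.
September 2149 has 30 days: 394 − 30 = 364 left.
October 2149 has 31 days: 364 − 31 = 333 left.
November 2149 has 30 days: 333 − 30 = 303 left.
December 2149 has 31 days: 303 − 31 = 272 left.
January 2150 has 31 days: 272 − 31 = 241 left.
February 2150 has 28 days (2150 is not a leap year): 241 − 28 = 213 left.
March 2150 has 31 days: 213 − 31 = 182 left.
April 2150 has 30 days: 182 − 30 = 152 left.
May 2150 has 31 days: 152 − 31 = 121 left.
June 2150 has 30 days: 121 − 30 = 91 left.
July 2150 has 31 days: 91 − 31 = 60 left.
August 2150 has 31 days: 60 − 31 = 29 left.
29 days into September 2150 → September 29, 2150.

September 29, 2150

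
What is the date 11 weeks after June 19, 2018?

September 4, 2018

Advancing 11 weeks = 77 days from June 19, 2018.
June has 30 days, so 30 − 19 = 11 days remain after June 19, 2018; 77 − 11 = 66 left.
July 2018 has 31 days: 66 − 31 = 35 left.
August 2018 has 31 days: 35 − 31 = 4 left.
4 days into September 2018 → September 4, 2018.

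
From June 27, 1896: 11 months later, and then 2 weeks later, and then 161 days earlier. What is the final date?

December 31, 1896

Counting forward 11 months from June 27, 1896:
month 6 + 11 = 17, which is month 5 of year 1897 → May 1897.
Day 27 is valid in May, giving May 27, 1897.
Adding 2 weeks (= 14 days) from May 27, 1897:
May has 31 days, so 31 − 27 = 4 days remain after May 27, 1897; 14 − 4 = 10 left.
10 days into June 1897 → June 10, 1897.
Counting back 161 days from June 10, 1897:
Going back 10 days from June 10, 1897 reaches the end of the previous month; 161 − 10 = 151 left.
May 1897 has 31 days: 151 − 31 = 120 left.
April 1897 has 30 days: 120 − 30 = 90 left.
March 1897 has 31 days: 90 − 31 = 59 left.
February 1897 has 28 days (1897 is not a leap year): 59 − 28 = 31 left.
January 1897 has 31 days: 31 − 31 = 0 left.
December 1896 has 31 days; 31 − 0 = 31 → December 31, 1896.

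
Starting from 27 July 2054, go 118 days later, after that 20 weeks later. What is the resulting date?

April 11, 2055

Adding 118 days from July 27, 2054:
July has 31 days, so 31 − 27 = 4 days remain after July 27, 2054; 118 − 4 = 114 left.
August 2054 has 31 days: 114 − 31 = 83 left.
September 2054 has 30 days: 83 − 30 = 53 left.
October 2054 has 31 days: 53 − 31 = 22 left.
22 days into November 2054 → November 22, 2054.
Adding 20 weeks (= 140 days) from November 22, 2054:
November has 30 days, so 30 − 22 = 8 days remain after November 22, 2054; 140 − 8 = 132 left.
December 2054 has 31 days: 132 − 31 = 101 left.
January 2055 has 31 days: 101 − 31 = 70 left.
February 2055 has 28 days (2055 is not a leap year): 70 − 28 = 42 left.
March 2055 has 31 days: 42 − 31 = 11 left.
11 days into April 2055 → April 11, 2055.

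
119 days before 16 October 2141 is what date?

June 19, 2141

Subtracting 119 days from October 16, 2141.
Going back 16 days from October 16, 2141 reaches the end of the previous month; 119 − 16 = 103 left.
September 2141 has 30 days: 103 − 30 = 73 left.
August 2141 has 31 days: 73 − 31 = 42 left.
July 2141 has 31 days: 42 − 31 = 11 left.
June 2141 has 30 days; 30 − 11 = 19 → June 19, 2141.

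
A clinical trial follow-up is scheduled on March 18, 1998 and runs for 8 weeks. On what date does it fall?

May 13, 1998

Counting forward 8 weeks = 56 days from March 18, 1998.
March has 31 days, so 31 − 18 = 13 days remain after March 18, 1998; 56 − 13 = 43 left.
April 1998 has 30 days: 43 − 30 = 13 left.
13 days into May 1998 → May 13, 1998.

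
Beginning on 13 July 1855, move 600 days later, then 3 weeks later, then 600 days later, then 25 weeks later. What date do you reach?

May 9, 1859

Adding 600 days from July 13, 1855:
July has 31 days, so 31 − 13 = 18 days remain after July 13, 1855; 600 − 18 = 582 left.
August 1855 has 31 days: 582 − 31 = 551 left.
September 1855 has 30 days: 551 − 30 = 521 left.
October 1855 has 31 days: 521 − 31 = 490 left.
November 1855 has 30 days: 490 − 30 = 460 left.
December 1855 has 31 days: 460 − 31 = 429 left.
January 1856 has 31 days: 429 − 31 = 398 left.
February 1856 has 29 days (1856 is a leap year): 398 − 29 = 369 left.
March 1856 has 31 days: 369 − 31 = 338 left.
April 1856 has 30 days: 338 − 30 = 308 left.
May 1856 has 31 days: 308 − 31 = 277 left.
June 1856 has 30 days: 277 − 30 = 247 left.
July 1856 has 31 days: 247 − 31 = 216 left.
August 1856 has 31 days: 216 − 31 = 185 left.
September 1856 has 30 days: 185 − 30 = 155 left.
October 1856 has 31 days: 155 − 31 = 124 left.
November 1856 has 30 days: 124 − 30 = 94 left.
December 1856 has 31 days: 94 − 31 = 63 left.
January 1857 has 31 days: 63 − 31 = 32 left.
February 1857 has 28 days (1857 is not a leap year): 32 − 28 = 4 left.
4 days into March 1857 → March 4, 1857.
Adding 3 weeks (= 21 days) from March 4, 1857:
March has 31 days; 4 + 21 = 25, still in March.
Counting forward 600 days from March 25, 1857:
March has 31 days, so 31 − 25 = 6 days remain after March 25, 1857; 600 − 6 = 594 left.
April 1857 has 30 days: 594 − 30 = 564 left.
May 1857 has 31 days: 564 − 31 = 533 left.
June 1857 has 30 days: 533 − 30 = 503 left.
July 1857 has 31 days: 503 − 31 = 472 left.
August 1857 has 31 days: 472 − 31 = 441 left.
September 1857 has 30 days: 441 − 30 = 411 left.
October 1857 has 31 days: 411 − 31 = 380 left.
November 1857 has 30 days: 380 − 30 = 350 left.
December 1857 has 31 days: 350 − 31 = 319 left.
January 1858 has 31 days: 319 − 31 = 288 left.
February 1858 has 28 days (1858 is not a leap year): 288 − 28 = 260 left.
March 1858 has 31 days: 260 − 31 = 229 left.
April 1858 has 30 days: 229 − 30 = 199 left.
May 1858 has 31 days: 199 − 31 = 168 left.
June 1858 has 30 days: 168 − 30 = 138 left.
July 1858 has 31 days: 138 − 31 = 107 left.
August 1858 has 31 days: 107 − 31 = 76 left.
September 1858 has 30 days: 76 − 30 = 46 left.
October 1858 has 31 days: 46 − 31 = 15 left.
15 days into November 1858 → November 15, 1858.
Counting forward 25 weeks (= 175 days) from November 15, 1858:
November has 30 days, so 30 − 15 = 15 days remain after November 15, 1858; 175 − 15 = 160 left.
December 1858 has 31 days: 160 − 31 = 129 left.
January 1859 has 31 days: 129 − 31 = 98 left.
February 1859 has 28 days (1859 is not a leap year): 98 − 28 = 70 left.
March 1859 has 31 days: 70 − 31 = 39 left.
April 1859 has 30 days: 39 − 30 = 9 left.
9 days into May 1859 → May 9, 1859.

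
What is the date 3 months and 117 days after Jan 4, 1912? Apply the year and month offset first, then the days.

Adding 3 months and 117 days from January 4, 1912: first the month/year part, then the days.
month 1 + 3 = 4 → April 1912.
Day 4 is valid in April, giving April 4, 1912.
Now add 117 days from April 4, 1912.
April has 30 days, so 30 − 4 = 26 days remain after April 4, 1912; 117 − 26 = 91 left.
May 1912 has 31 days: 91 − 31 = 60 left.
June 1912 has 30 days: 60 − 30 = 30 left.
30 days into July 1912 → July 30, 1912.

July 30, 1912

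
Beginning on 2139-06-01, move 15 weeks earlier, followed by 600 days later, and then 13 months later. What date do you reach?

November 8, 2141

Counting back 15 weeks (= 105 days) from June 1, 2139:
Going back 1 day from June 1, 2139 reaches the end of the previous month; 105 − 1 = 104 left.
May 2139 has 31 days: 104 − 31 = 73 left.
April 2139 has 30 days: 73 − 30 = 43 left.
March 2139 has 31 days: 43 − 31 = 12 left.
February 2139 has 28 days; 28 − 12 = 16 → February 16, 2139.
Adding 600 days from February 16, 2139:
February has 28 days, so 28 − 16 = 12 days remain after February 16, 2139; 600 − 12 = 588 left.
March 2139 has 31 days: 588 − 31 = 557 left.
April 2139 has 30 days: 557 − 30 = 527 left.
May 2139 has 31 days: 527 − 31 = 496 left.
June 2139 has 30 days: 496 − 30 = 466 left.
July 2139 has 31 days: 466 − 31 = 435 left.
August 2139 has 31 days: 435 − 31 = 404 left.
September 2139 has 30 days: 404 − 30 = 374 left.
October 2139 has 31 days: 374 − 31 = 343 left.
November 2139 has 30 days: 343 − 30 = 313 left.
December 2139 has 31 days: 313 − 31 = 282 left.
January 2140 has 31 days: 282 − 31 = 251 left.
February 2140 has 29 days (2140 is a leap year): 251 − 29 = 222 left.
March 2140 has 31 days: 222 − 31 = 191 left.
April 2140 has 30 days: 191 − 30 = 161 left.
May 2140 has 31 days: 161 − 31 = 130 left.
June 2140 has 30 days: 130 − 30 = 100 left.
July 2140 has 31 days: 100 − 31 = 69 left.
August 2140 has 31 days: 69 − 31 = 38 left.
September 2140 has 30 days: 38 − 30 = 8 left.
8 days into October 2140 → October 8, 2140.
Advancing 13 months from October 8, 2140:
month 10 + 13 = 23, which is month 11 of year 2141 → November 2141.
Day 8 is valid in November, giving November 8, 2141.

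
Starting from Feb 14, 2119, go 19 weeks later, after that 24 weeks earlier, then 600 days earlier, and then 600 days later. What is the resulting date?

January 10, 2119

Counting forward 19 weeks (= 133 days) from February 14, 2119:
February has 28 days, so 28 − 14 = 14 days remain after February 14, 2119; 133 − 14 = 119 left.
March 2119 has 31 days: 119 − 31 = 88 left.
April 2119 has 30 days: 88 − 30 = 58 left.
May 2119 has 31 days: 58 − 31 = 27 left.
27 days into June 2119 → June 27, 2119.
Counting back 24 weeks (= 168 days) from June 27, 2119:
Going back 27 days from June 27, 2119 reaches the end of the previous month; 168 − 27 = 141 left.
May 2119 has 31 days: 141 − 31 = 110 left.
April 2119 has 30 days: 110 − 30 = 80 left.
March 2119 has 31 days: 80 − 31 = 49 left.
February 2119 has 28 days (2119 is not a leap year): 49 − 28 = 21 left.
January 2119 has 31 days; 31 − 21 = 10 → January 10, 2119.
Going back 600 days from January 10, 2119:
Going back 10 days from January 10, 2119 reaches the end of the previous month; 600 − 10 = 590 left.
December 2118 has 31 days: 590 − 31 = 559 left.
November 2118 has 30 days: 559 − 30 = 529 left.
October 2118 has 31 days: 529 − 31 = 498 left.
September 2118 has 30 days: 498 − 30 = 468 left.
August 2118 has 31 days: 468 − 31 = 437 left.
July 2118 has 31 days: 437 − 31 = 406 left.
June 2118 has 30 days: 406 − 30 = 376 left.
May 2118 has 31 days: 376 − 31 = 345 left.
April 2118 has 30 days: 345 − 30 = 315 left.
March 2118 has 31 days: 315 − 31 = 284 left.
February 2118 has 28 days (2118 is not a leap year): 284 − 28 = 256 left.
January 2118 has 31 days: 256 − 31 = 225 left.
December 2117 has 31 days: 225 − 31 = 194 left.
November 2117 has 30 days: 194 − 30 = 164 left.
October 2117 has 31 days: 164 − 31 = 133 left.
September 2117 has 30 days: 133 − 30 = 103 left.
August 2117 has 31 days: 103 − 31 = 72 left.
July 2117 has 31 days: 72 − 31 = 41 left.
June 2117 has 30 days: 41 − 30 = 11 left.
May 2117 has 31 days; 31 − 11 = 20 → May 20, 2117.
Counting forward 600 days from May 20, 2117:
May has 31 days, so 31 − 20 = 11 days remain after May 20, 2117; 600 − 11 = 589 left.
June 2117 has 30 days: 589 − 30 = 559 left.
July 2117 has 31 days: 559 − 31 = 528 left.
August 2117 has 31 days: 528 − 31 = 497 left.
September 2117 has 30 days: 497 − 30 = 467 left.
October 2117 has 31 days: 467 − 31 = 436 left.
November 2117 has 30 days: 436 − 30 = 406 left.
December 2117 has 31 days: 406 − 31 = 375 left.
January 2118 has 31 days: 375 − 31 = 344 left.
February 2118 has 28 days (2118 is not a leap year): 344 − 28 = 316 left.
March 2118 has 31 days: 316 − 31 = 285 left.
April 2118 has 30 days: 285 − 30 = 255 left.
May 2118 has 31 days: 255 − 31 = 224 left.
June 2118 has 30 days: 224 − 30 = 194 left.
July 2118 has 31 days: 194 − 31 = 163 left.
August 2118 has 31 days: 163 − 31 = 132 left.
September 2118 has 30 days: 132 − 30 = 102 left.
October 2118 has 31 days: 102 − 31 = 71 left.
November 2118 has 30 days: 71 − 30 = 41 left.
December 2118 has 31 days: 41 − 31 = 10 left.
10 days into January 2119 → January 10, 2119.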